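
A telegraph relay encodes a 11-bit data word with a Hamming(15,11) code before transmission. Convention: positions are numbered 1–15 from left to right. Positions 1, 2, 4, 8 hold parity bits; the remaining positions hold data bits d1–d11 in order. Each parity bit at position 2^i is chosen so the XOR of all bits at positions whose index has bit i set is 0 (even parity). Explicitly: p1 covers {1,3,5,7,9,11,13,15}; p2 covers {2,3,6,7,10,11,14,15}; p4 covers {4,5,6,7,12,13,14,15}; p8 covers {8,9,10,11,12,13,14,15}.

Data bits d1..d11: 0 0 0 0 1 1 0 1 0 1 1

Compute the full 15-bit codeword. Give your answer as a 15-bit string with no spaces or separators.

Place data at non-parity positions: p1 p2 0 p4 0 0 0 p8 1 1 0 1 0 1 1
p1 (pos 1,3,5,7,9,11,13,15): XOR of data positions = 0⊕0⊕0⊕1⊕0⊕0⊕1 = 0
p2 (pos 2,3,6,7,10,11,14,15): XOR of data positions = 0⊕0⊕0⊕1⊕0⊕1⊕1 = 1
p4 (pos 4,5,6,7,12,13,14,15): XOR of data positions = 0⊕0⊕0⊕1⊕0⊕1⊕1 = 1
p8 (pos 8,9,10,11,12,13,14,15): XOR of data positions = 1⊕1⊕0⊕1⊕0⊕1⊕1 = 1
Codeword: 010100011101011

010100011101011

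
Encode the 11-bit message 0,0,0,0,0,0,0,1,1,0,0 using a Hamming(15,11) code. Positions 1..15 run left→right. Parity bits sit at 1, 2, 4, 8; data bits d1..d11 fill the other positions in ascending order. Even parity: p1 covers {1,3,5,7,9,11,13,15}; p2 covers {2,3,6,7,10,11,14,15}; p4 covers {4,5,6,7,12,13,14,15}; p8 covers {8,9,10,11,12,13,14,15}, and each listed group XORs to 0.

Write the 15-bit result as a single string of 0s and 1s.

Place data at non-parity positions: p1 p2 0 p4 0 0 0 p8 0 0 0 1 1 0 0
p1 (pos 1,3,5,7,9,11,13,15): XOR of data positions = 0⊕0⊕0⊕0⊕0⊕1⊕0 = 1
p2 (pos 2,3,6,7,10,11,14,15): XOR of data positions = 0⊕0⊕0⊕0⊕0⊕0⊕0 = 0
p4 (pos 4,5,6,7,12,13,14,15): XOR of data positions = 0⊕0⊕0⊕1⊕1⊕0⊕0 = 0
p8 (pos 8,9,10,11,12,13,14,15): XOR of data positions = 0⊕0⊕0⊕1⊕1⊕0⊕0 = 0
Codeword: 100000000001100

100000000001100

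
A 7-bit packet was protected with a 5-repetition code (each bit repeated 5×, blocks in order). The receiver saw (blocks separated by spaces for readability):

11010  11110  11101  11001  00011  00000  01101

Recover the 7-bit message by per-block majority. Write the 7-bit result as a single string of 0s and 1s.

Block 1 (11010): 3 ones → 1
Block 2 (11110): 4 ones → 1
Block 3 (11101): 4 ones → 1
Block 4 (11001): 3 ones → 1
Block 5 (00011): 2 ones → 0
Block 6 (00000): 0 ones → 0
Block 7 (01101): 3 ones → 1

1111001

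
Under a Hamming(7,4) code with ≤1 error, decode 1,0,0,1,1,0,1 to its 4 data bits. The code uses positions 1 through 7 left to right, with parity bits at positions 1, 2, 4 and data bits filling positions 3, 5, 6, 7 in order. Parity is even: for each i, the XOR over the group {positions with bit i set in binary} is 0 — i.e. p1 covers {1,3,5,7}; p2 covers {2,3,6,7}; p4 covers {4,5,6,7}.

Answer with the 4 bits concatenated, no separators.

s1 (pos 1,3,5,7): 1⊕0⊕1⊕1 = 1
s2 (pos 2,3,6,7): 0⊕0⊕0⊕1 = 1
s4 (pos 4,5,6,7): 1⊕1⊕0⊕1 = 1
Syndrome s4…s1 = 111 → error at position 7.
Flip position 7: 1001101 → 1001100
Read data bits from positions 3,5,6,7: 0100

0100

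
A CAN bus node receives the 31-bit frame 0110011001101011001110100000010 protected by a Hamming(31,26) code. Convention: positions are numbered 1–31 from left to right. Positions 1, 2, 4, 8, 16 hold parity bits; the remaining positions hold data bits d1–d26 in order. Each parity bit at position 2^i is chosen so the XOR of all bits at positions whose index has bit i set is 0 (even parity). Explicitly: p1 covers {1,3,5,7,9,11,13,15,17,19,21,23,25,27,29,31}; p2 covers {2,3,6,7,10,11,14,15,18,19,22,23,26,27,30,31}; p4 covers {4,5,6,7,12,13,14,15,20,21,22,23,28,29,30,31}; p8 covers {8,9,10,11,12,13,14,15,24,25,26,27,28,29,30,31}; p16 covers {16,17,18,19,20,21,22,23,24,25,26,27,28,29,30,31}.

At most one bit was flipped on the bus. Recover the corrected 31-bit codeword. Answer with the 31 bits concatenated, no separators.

s1 (pos 1,3,5,7,9,11,13,15,17,19,21,23,25,27,29,31): 0⊕1⊕0⊕1⊕0⊕1⊕1⊕1⊕0⊕1⊕1⊕1⊕0⊕0⊕0⊕0 = 0
s2 (pos 2,3,6,7,10,11,14,15,18,19,22,23,26,27,30,31): 1⊕1⊕1⊕1⊕1⊕1⊕0⊕1⊕0⊕1⊕0⊕1⊕0⊕0⊕1⊕0 = 0
s4 (pos 4,5,6,7,12,13,14,15,20,21,22,23,28,29,30,31): 0⊕0⊕1⊕1⊕0⊕1⊕0⊕1⊕1⊕1⊕0⊕1⊕0⊕0⊕1⊕0 = 0
s8 (pos 8,9,10,11,12,13,14,15,24,25,26,27,28,29,30,31): 0⊕0⊕1⊕1⊕0⊕1⊕0⊕1⊕0⊕0⊕0⊕0⊕0⊕0⊕1⊕0 = 1
s16 (pos 16,17,18,19,20,21,22,23,24,25,26,27,28,29,30,31): 1⊕0⊕0⊕1⊕1⊕1⊕0⊕1⊕0⊕0⊕0⊕0⊕0⊕0⊕1⊕0 = 0
Syndrome s16…s1 = 01000 → error at position 8.
Flip position 8: 0110011001101011001110100000010 → 0110011101101011001110100000010

0110011101101011001110100000010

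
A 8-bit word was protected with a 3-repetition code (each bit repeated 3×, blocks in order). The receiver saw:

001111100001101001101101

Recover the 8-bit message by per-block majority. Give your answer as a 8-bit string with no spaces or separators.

01001011

Block 1 (001): 1 one → 0
Block 2 (111): 3 ones → 1
Block 3 (100): 1 one → 0
Block 4 (001): 1 one → 0
Block 5 (101): 2 ones → 1
Block 6 (001): 1 one → 0
Block 7 (101): 2 ones → 1
Block 8 (101): 2 ones → 1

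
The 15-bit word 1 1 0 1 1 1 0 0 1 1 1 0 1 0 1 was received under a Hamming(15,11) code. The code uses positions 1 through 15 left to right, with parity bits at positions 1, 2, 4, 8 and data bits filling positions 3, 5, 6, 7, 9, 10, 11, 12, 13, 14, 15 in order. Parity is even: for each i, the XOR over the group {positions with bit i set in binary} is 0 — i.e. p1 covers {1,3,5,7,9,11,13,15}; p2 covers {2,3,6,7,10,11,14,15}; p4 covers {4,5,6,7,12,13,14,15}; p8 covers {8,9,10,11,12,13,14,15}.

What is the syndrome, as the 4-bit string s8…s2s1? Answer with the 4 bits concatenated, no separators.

s1 (pos 1,3,5,7,9,11,13,15): 1⊕0⊕1⊕0⊕1⊕1⊕1⊕1 = 0
s2 (pos 2,3,6,7,10,11,14,15): 1⊕0⊕1⊕0⊕1⊕1⊕0⊕1 = 1
s4 (pos 4,5,6,7,12,13,14,15): 1⊕1⊕1⊕0⊕0⊕1⊕0⊕1 = 1
s8 (pos 8,9,10,11,12,13,14,15): 0⊕1⊕1⊕1⊕0⊕1⊕0⊕1 = 1
Syndrome s8…s1 = 1110 → error at position 14.

1110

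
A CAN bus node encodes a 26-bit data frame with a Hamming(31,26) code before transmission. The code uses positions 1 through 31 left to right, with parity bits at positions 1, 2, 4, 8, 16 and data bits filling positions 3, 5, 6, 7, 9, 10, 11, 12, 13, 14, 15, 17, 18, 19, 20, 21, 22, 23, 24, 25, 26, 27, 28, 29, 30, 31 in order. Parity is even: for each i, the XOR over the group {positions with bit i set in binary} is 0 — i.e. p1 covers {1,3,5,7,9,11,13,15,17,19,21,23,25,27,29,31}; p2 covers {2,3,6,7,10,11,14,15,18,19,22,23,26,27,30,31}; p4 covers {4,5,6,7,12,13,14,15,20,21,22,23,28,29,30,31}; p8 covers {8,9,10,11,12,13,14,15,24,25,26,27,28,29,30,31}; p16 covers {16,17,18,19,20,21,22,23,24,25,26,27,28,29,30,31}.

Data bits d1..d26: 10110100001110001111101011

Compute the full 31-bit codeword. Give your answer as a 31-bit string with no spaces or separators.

Place data at non-parity positions: p1 p2 1 p4 0 1 1 p8 0 1 0 0 0 0 1 p16 1 1 0 0 0 1 1 1 1 1 0 1 0 1 1
p1 (pos 1,3,5,7,9,11,13,15,17,19,21,23,25,27,29,31): XOR of data positions = 1⊕0⊕1⊕0⊕0⊕0⊕1⊕1⊕0⊕0⊕1⊕1⊕0⊕0⊕1 = 1
p2 (pos 2,3,6,7,10,11,14,15,18,19,22,23,26,27,30,31): XOR of data positions = 1⊕1⊕1⊕1⊕0⊕0⊕1⊕1⊕0⊕1⊕1⊕1⊕0⊕1⊕1 = 1
p4 (pos 4,5,6,7,12,13,14,15,20,21,22,23,28,29,30,31): XOR of data positions = 0⊕1⊕1⊕0⊕0⊕0⊕1⊕0⊕0⊕1⊕1⊕1⊕0⊕1⊕1 = 0
p8 (pos 8,9,10,11,12,13,14,15,24,25,26,27,28,29,30,31): XOR of data positions = 0⊕1⊕0⊕0⊕0⊕0⊕1⊕1⊕1⊕1⊕0⊕1⊕0⊕1⊕1 = 0
p16 (pos 16,17,18,19,20,21,22,23,24,25,26,27,28,29,30,31): XOR of data positions = 1⊕1⊕0⊕0⊕0⊕1⊕1⊕1⊕1⊕1⊕0⊕1⊕0⊕1⊕1 = 0
Codeword: 1110011001000010110001111101011

1110011001000010110001111101011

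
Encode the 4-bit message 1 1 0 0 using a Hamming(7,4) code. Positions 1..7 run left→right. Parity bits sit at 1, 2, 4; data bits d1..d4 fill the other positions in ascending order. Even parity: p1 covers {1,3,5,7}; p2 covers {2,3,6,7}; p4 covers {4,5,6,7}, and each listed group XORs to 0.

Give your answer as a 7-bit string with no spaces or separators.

0111100

Place data at non-parity positions: p1 p2 1 p4 1 0 0
p1 (pos 1,3,5,7): XOR of data positions = 1⊕1⊕0 = 0
p2 (pos 2,3,6,7): XOR of data positions = 1⊕0⊕0 = 1
p4 (pos 4,5,6,7): XOR of data positions = 1⊕0⊕0 = 1
Codeword: 0111100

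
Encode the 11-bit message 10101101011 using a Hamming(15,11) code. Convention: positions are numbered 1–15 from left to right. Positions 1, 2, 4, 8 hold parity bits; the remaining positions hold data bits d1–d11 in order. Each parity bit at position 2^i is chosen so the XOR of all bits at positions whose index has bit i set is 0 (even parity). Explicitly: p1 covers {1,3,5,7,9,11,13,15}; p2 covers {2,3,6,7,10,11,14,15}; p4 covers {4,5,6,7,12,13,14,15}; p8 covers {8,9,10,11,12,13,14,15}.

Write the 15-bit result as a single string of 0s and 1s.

111001011101011

Place data at non-parity positions: p1 p2 1 p4 0 1 0 p8 1 1 0 1 0 1 1
p1 (pos 1,3,5,7,9,11,13,15): XOR of data positions = 1⊕0⊕0⊕1⊕0⊕0⊕1 = 1
p2 (pos 2,3,6,7,10,11,14,15): XOR of data positions = 1⊕1⊕0⊕1⊕0⊕1⊕1 = 1
p4 (pos 4,5,6,7,12,13,14,15): XOR of data positions = 0⊕1⊕0⊕1⊕0⊕1⊕1 = 0
p8 (pos 8,9,10,11,12,13,14,15): XOR of data positions = 1⊕1⊕0⊕1⊕0⊕1⊕1 = 1
Codeword: 111001011101011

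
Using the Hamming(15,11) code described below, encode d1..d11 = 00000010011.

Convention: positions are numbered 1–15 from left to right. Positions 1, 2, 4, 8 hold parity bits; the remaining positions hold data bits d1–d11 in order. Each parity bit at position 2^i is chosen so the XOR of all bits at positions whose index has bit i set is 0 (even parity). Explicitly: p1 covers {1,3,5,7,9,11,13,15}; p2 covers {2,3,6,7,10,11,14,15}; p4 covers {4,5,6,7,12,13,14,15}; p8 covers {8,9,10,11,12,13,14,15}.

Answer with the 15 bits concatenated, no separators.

010000010010011

Place data at non-parity positions: p1 p2 0 p4 0 0 0 p8 0 0 1 0 0 1 1
p1 (pos 1,3,5,7,9,11,13,15): XOR of data positions = 0⊕0⊕0⊕0⊕1⊕0⊕1 = 0
p2 (pos 2,3,6,7,10,11,14,15): XOR of data positions = 0⊕0⊕0⊕0⊕1⊕1⊕1 = 1
p4 (pos 4,5,6,7,12,13,14,15): XOR of data positions = 0⊕0⊕0⊕0⊕0⊕1⊕1 = 0
p8 (pos 8,9,10,11,12,13,14,15): XOR of data positions = 0⊕0⊕1⊕0⊕0⊕1⊕1 = 1
Codeword: 010000010010011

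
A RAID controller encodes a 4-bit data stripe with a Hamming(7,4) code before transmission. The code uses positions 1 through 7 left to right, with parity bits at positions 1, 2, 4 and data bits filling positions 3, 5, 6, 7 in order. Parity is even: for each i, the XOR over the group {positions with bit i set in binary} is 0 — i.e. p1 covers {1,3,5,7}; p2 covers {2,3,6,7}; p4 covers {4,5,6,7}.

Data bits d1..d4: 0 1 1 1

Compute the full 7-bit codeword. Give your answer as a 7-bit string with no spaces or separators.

Place data at non-parity positions: p1 p2 0 p4 1 1 1
p1 (pos 1,3,5,7): XOR of data positions = 0⊕1⊕1 = 0
p2 (pos 2,3,6,7): XOR of data positions = 0⊕1⊕1 = 0
p4 (pos 4,5,6,7): XOR of data positions = 1⊕1⊕1 = 1
Codeword: 0001111

0001111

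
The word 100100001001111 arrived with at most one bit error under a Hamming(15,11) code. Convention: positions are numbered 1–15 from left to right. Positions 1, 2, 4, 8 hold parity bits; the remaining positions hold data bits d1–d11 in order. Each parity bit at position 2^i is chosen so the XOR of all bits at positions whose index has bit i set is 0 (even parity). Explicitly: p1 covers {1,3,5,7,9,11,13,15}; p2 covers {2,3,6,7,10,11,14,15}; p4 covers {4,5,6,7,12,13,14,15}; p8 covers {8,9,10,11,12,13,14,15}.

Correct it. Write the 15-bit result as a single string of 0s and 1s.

100100001000111

s1 (pos 1,3,5,7,9,11,13,15): 1⊕0⊕0⊕0⊕1⊕0⊕1⊕1 = 0
s2 (pos 2,3,6,7,10,11,14,15): 0⊕0⊕0⊕0⊕0⊕0⊕1⊕1 = 0
s4 (pos 4,5,6,7,12,13,14,15): 1⊕0⊕0⊕0⊕1⊕1⊕1⊕1 = 1
s8 (pos 8,9,10,11,12,13,14,15): 0⊕1⊕0⊕0⊕1⊕1⊕1⊕1 = 1
Syndrome s8…s1 = 1100 → error at position 12.
Flip position 12: 100100001001111 → 100100001000111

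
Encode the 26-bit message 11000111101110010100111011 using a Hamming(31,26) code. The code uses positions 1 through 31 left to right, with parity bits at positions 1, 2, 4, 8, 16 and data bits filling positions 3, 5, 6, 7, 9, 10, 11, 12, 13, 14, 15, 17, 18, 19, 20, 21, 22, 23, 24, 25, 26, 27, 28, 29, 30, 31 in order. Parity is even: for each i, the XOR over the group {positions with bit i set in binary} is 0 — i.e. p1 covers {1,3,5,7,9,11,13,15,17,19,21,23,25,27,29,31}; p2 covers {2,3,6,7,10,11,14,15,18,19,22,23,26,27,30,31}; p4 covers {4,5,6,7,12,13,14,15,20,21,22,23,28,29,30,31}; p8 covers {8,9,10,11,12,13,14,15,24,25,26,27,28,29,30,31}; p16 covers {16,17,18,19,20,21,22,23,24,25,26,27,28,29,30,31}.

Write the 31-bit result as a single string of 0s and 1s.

Place data at non-parity positions: p1 p2 1 p4 1 0 0 p8 0 1 1 1 1 0 1 p16 1 1 0 0 1 0 1 0 0 1 1 1 0 1 1
p1 (pos 1,3,5,7,9,11,13,15,17,19,21,23,25,27,29,31): XOR of data positions = 1⊕1⊕0⊕0⊕1⊕1⊕1⊕1⊕0⊕1⊕1⊕0⊕1⊕0⊕1 = 0
p2 (pos 2,3,6,7,10,11,14,15,18,19,22,23,26,27,30,31): XOR of data positions = 1⊕0⊕0⊕1⊕1⊕0⊕1⊕1⊕0⊕0⊕1⊕1⊕1⊕1⊕1 = 0
p4 (pos 4,5,6,7,12,13,14,15,20,21,22,23,28,29,30,31): XOR of data positions = 1⊕0⊕0⊕1⊕1⊕0⊕1⊕0⊕1⊕0⊕1⊕1⊕0⊕1⊕1 = 1
p8 (pos 8,9,10,11,12,13,14,15,24,25,26,27,28,29,30,31): XOR of data positions = 0⊕1⊕1⊕1⊕1⊕0⊕1⊕0⊕0⊕1⊕1⊕1⊕0⊕1⊕1 = 0
p16 (pos 16,17,18,19,20,21,22,23,24,25,26,27,28,29,30,31): XOR of data positions = 1⊕1⊕0⊕0⊕1⊕0⊕1⊕0⊕0⊕1⊕1⊕1⊕0⊕1⊕1 = 1
Codeword: 0011100001111011110010100111011

0011100001111011110010100111011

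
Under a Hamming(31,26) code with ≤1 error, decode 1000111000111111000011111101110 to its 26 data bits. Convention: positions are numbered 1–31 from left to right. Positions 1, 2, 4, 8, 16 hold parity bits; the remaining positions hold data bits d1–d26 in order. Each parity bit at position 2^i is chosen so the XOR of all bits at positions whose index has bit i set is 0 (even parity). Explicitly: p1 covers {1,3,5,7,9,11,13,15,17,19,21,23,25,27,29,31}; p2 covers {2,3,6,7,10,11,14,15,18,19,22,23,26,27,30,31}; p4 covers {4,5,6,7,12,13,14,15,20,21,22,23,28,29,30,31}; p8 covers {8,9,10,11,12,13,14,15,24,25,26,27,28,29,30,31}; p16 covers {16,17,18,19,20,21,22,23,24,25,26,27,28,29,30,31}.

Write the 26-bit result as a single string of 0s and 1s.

s1 (pos 1,3,5,7,9,11,13,15,17,19,21,23,25,27,29,31): 1⊕0⊕1⊕1⊕0⊕1⊕1⊕1⊕0⊕0⊕1⊕1⊕1⊕0⊕1⊕0 = 0
s2 (pos 2,3,6,7,10,11,14,15,18,19,22,23,26,27,30,31): 0⊕0⊕1⊕1⊕0⊕1⊕1⊕1⊕0⊕0⊕1⊕1⊕1⊕0⊕1⊕0 = 1
s4 (pos 4,5,6,7,12,13,14,15,20,21,22,23,28,29,30,31): 0⊕1⊕1⊕1⊕1⊕1⊕1⊕1⊕0⊕1⊕1⊕1⊕1⊕1⊕1⊕0 = 1
s8 (pos 8,9,10,11,12,13,14,15,24,25,26,27,28,29,30,31): 0⊕0⊕0⊕1⊕1⊕1⊕1⊕1⊕1⊕1⊕1⊕0⊕1⊕1⊕1⊕0 = 1
s16 (pos 16,17,18,19,20,21,22,23,24,25,26,27,28,29,30,31): 1⊕0⊕0⊕0⊕0⊕1⊕1⊕1⊕1⊕1⊕1⊕0⊕1⊕1⊕1⊕0 = 0
Syndrome s16…s1 = 01110 → error at position 14.
Flip position 14: 1000111000111111000011111101110 → 1000111000111011000011111101110
Read data bits from positions 3,5,6,7,9,10,11,12,13,14,15,17,18,19,20,21,22,23,24,25,26,27,28,29,30,31: 01110011101000011111101110

01110011101000011111101110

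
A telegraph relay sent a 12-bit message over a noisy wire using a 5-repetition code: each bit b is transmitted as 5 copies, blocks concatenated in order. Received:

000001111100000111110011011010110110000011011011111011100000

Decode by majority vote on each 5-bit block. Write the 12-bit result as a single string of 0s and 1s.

010101101110

Block 1 (00000): 0 ones → 0
Block 2 (11111): 5 ones → 1
Block 3 (00000): 0 ones → 0
Block 4 (11111): 5 ones → 1
Block 5 (00110): 2 ones → 0
Block 6 (11010): 3 ones → 1
Block 7 (11011): 4 ones → 1
Block 8 (00000): 0 ones → 0
Block 9 (11011): 4 ones → 1
Block 10 (01111): 4 ones → 1
Block 11 (10111): 4 ones → 1
Block 12 (00000): 0 ones → 0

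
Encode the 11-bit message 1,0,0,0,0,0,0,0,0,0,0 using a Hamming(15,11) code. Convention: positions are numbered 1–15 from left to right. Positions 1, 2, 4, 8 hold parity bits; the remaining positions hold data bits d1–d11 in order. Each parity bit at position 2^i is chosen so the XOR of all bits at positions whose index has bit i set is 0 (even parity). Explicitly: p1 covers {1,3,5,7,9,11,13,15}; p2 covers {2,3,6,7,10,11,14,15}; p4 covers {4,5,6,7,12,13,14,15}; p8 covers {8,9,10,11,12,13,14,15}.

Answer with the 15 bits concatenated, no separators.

Place data at non-parity positions: p1 p2 1 p4 0 0 0 p8 0 0 0 0 0 0 0
p1 (pos 1,3,5,7,9,11,13,15): XOR of data positions = 1⊕0⊕0⊕0⊕0⊕0⊕0 = 1
p2 (pos 2,3,6,7,10,11,14,15): XOR of data positions = 1⊕0⊕0⊕0⊕0⊕0⊕0 = 1
p4 (pos 4,5,6,7,12,13,14,15): XOR of data positions = 0⊕0⊕0⊕0⊕0⊕0⊕0 = 0
p8 (pos 8,9,10,11,12,13,14,15): XOR of data positions = 0⊕0⊕0⊕0⊕0⊕0⊕0 = 0
Codeword: 111000000000000

111000000000000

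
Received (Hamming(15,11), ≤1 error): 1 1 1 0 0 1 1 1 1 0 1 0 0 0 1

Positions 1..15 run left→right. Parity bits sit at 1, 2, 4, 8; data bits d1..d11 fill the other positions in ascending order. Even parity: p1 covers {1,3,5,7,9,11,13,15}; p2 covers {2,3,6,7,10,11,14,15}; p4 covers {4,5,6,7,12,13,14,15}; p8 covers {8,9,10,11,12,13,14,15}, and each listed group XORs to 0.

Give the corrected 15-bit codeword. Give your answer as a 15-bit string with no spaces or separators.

s1 (pos 1,3,5,7,9,11,13,15): 1⊕1⊕0⊕1⊕1⊕1⊕0⊕1 = 0
s2 (pos 2,3,6,7,10,11,14,15): 1⊕1⊕1⊕1⊕0⊕1⊕0⊕1 = 0
s4 (pos 4,5,6,7,12,13,14,15): 0⊕0⊕1⊕1⊕0⊕0⊕0⊕1 = 1
s8 (pos 8,9,10,11,12,13,14,15): 1⊕1⊕0⊕1⊕0⊕0⊕0⊕1 = 0
Syndrome s8…s1 = 0100 → error at position 4.
Flip position 4: 111001111010001 → 111101111010001

111101111010001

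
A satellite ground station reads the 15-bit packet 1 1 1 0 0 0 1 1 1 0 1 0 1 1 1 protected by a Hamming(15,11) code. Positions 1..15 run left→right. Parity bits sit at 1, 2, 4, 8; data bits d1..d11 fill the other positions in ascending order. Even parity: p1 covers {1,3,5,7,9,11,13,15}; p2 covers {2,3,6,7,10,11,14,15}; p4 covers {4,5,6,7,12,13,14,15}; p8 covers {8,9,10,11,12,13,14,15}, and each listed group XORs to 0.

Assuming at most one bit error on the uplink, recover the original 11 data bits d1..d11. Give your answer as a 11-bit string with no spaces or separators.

s1 (pos 1,3,5,7,9,11,13,15): 1⊕1⊕0⊕1⊕1⊕1⊕1⊕1 = 1
s2 (pos 2,3,6,7,10,11,14,15): 1⊕1⊕0⊕1⊕0⊕1⊕1⊕1 = 0
s4 (pos 4,5,6,7,12,13,14,15): 0⊕0⊕0⊕1⊕0⊕1⊕1⊕1 = 0
s8 (pos 8,9,10,11,12,13,14,15): 1⊕1⊕0⊕1⊕0⊕1⊕1⊕1 = 0
Syndrome s8…s1 = 0001 → error at position 1.
Flip position 1: 111000111010111 → 011000111010111
Read data bits from positions 3,5,6,7,9,10,11,12,13,14,15: 10011010111

10011010111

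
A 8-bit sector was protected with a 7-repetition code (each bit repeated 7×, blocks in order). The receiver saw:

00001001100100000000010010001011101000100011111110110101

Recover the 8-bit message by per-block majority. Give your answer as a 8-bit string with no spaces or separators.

Block 1 (0000100): 1 one → 0
Block 2 (1100100): 3 ones → 0
Block 3 (0000000): 0 ones → 0
Block 4 (1001000): 2 ones → 0
Block 5 (1011101): 5 ones → 1
Block 6 (0001000): 1 one → 0
Block 7 (1111111): 7 ones → 1
Block 8 (0110101): 4 ones → 1

00001011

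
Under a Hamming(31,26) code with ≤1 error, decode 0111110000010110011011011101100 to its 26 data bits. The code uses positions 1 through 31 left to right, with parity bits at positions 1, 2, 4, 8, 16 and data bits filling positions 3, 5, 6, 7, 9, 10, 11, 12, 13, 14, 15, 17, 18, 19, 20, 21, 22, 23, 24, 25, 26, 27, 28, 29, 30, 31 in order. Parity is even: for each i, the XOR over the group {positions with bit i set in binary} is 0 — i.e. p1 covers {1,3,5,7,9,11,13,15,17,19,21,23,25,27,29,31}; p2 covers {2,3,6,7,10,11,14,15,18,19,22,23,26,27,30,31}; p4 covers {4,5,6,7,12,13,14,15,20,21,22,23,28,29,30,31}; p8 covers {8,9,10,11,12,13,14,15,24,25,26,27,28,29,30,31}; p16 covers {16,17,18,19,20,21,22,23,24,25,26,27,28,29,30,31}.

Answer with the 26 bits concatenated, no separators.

11100001011010011011101100

s1 (pos 1,3,5,7,9,11,13,15,17,19,21,23,25,27,29,31): 0⊕1⊕1⊕0⊕0⊕0⊕0⊕1⊕0⊕1⊕1⊕0⊕1⊕0⊕1⊕0 = 1
s2 (pos 2,3,6,7,10,11,14,15,18,19,22,23,26,27,30,31): 1⊕1⊕1⊕0⊕0⊕0⊕1⊕1⊕1⊕1⊕1⊕0⊕1⊕0⊕0⊕0 = 1
s4 (pos 4,5,6,7,12,13,14,15,20,21,22,23,28,29,30,31): 1⊕1⊕1⊕0⊕1⊕0⊕1⊕1⊕0⊕1⊕1⊕0⊕1⊕1⊕0⊕0 = 0
s8 (pos 8,9,10,11,12,13,14,15,24,25,26,27,28,29,30,31): 0⊕0⊕0⊕0⊕1⊕0⊕1⊕1⊕1⊕1⊕1⊕0⊕1⊕1⊕0⊕0 = 0
s16 (pos 16,17,18,19,20,21,22,23,24,25,26,27,28,29,30,31): 0⊕0⊕1⊕1⊕0⊕1⊕1⊕0⊕1⊕1⊕1⊕0⊕1⊕1⊕0⊕0 = 1
Syndrome s16…s1 = 10011 → error at position 19.
Flip position 19: 0111110000010110011011011101100 → 0111110000010110010011011101100
Read data bits from positions 3,5,6,7,9,10,11,12,13,14,15,17,18,19,20,21,22,23,24,25,26,27,28,29,30,31: 11100001011010011011101100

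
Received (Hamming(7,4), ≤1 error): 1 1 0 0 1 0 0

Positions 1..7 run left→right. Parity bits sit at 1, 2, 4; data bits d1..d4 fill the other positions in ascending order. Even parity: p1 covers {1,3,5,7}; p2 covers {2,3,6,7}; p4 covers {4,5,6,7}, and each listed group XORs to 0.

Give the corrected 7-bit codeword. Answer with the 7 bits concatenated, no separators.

1100110

s1 (pos 1,3,5,7): 1⊕0⊕1⊕0 = 0
s2 (pos 2,3,6,7): 1⊕0⊕0⊕0 = 1
s4 (pos 4,5,6,7): 0⊕1⊕0⊕0 = 1
Syndrome s4…s1 = 110 → error at position 6.
Flip position 6: 1100100 → 1100110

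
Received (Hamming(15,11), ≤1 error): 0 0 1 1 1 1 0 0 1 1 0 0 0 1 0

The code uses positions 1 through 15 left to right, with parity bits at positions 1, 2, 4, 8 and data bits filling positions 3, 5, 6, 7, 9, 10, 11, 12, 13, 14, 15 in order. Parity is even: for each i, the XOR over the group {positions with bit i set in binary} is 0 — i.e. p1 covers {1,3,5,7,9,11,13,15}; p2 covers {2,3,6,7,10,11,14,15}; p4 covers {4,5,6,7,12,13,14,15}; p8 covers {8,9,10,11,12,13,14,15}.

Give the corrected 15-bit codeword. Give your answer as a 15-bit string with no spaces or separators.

s1 (pos 1,3,5,7,9,11,13,15): 0⊕1⊕1⊕0⊕1⊕0⊕0⊕0 = 1
s2 (pos 2,3,6,7,10,11,14,15): 0⊕1⊕1⊕0⊕1⊕0⊕1⊕0 = 0
s4 (pos 4,5,6,7,12,13,14,15): 1⊕1⊕1⊕0⊕0⊕0⊕1⊕0 = 0
s8 (pos 8,9,10,11,12,13,14,15): 0⊕1⊕1⊕0⊕0⊕0⊕1⊕0 = 1
Syndrome s8…s1 = 1001 → error at position 9.
Flip position 9: 001111001100010 → 001111000100010

001111000100010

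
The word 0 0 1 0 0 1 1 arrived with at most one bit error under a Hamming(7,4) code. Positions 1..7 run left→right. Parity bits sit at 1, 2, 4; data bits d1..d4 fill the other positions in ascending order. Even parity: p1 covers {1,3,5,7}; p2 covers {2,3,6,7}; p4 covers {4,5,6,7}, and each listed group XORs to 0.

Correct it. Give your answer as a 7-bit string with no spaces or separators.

0110011

s1 (pos 1,3,5,7): 0⊕1⊕0⊕1 = 0
s2 (pos 2,3,6,7): 0⊕1⊕1⊕1 = 1
s4 (pos 4,5,6,7): 0⊕0⊕1⊕1 = 0
Syndrome s4…s1 = 010 → error at position 2.
Flip position 2: 0010011 → 0110011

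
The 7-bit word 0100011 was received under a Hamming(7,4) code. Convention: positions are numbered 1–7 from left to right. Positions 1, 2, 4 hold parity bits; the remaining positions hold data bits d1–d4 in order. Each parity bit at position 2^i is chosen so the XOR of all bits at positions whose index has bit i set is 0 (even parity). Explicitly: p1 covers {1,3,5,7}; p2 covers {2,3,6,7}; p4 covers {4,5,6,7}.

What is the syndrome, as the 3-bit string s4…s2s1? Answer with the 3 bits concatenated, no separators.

011

s1 (pos 1,3,5,7): 0⊕0⊕0⊕1 = 1
s2 (pos 2,3,6,7): 1⊕0⊕1⊕1 = 1
s4 (pos 4,5,6,7): 0⊕0⊕1⊕1 = 0
Syndrome s4…s1 = 011 → error at position 3.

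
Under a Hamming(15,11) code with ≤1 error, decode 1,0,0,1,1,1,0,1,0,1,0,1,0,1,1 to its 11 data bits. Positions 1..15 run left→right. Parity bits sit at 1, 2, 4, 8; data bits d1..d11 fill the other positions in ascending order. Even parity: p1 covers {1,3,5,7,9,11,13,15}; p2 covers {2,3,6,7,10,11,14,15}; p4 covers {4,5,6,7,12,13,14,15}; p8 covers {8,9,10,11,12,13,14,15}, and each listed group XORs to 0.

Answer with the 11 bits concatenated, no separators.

01101101011

s1 (pos 1,3,5,7,9,11,13,15): 1⊕0⊕1⊕0⊕0⊕0⊕0⊕1 = 1
s2 (pos 2,3,6,7,10,11,14,15): 0⊕0⊕1⊕0⊕1⊕0⊕1⊕1 = 0
s4 (pos 4,5,6,7,12,13,14,15): 1⊕1⊕1⊕0⊕1⊕0⊕1⊕1 = 0
s8 (pos 8,9,10,11,12,13,14,15): 1⊕0⊕1⊕0⊕1⊕0⊕1⊕1 = 1
Syndrome s8…s1 = 1001 → error at position 9.
Flip position 9: 100111010101011 → 100111011101011
Read data bits from positions 3,5,6,7,9,10,11,12,13,14,15: 01101101011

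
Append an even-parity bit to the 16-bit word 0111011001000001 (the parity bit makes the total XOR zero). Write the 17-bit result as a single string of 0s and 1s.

XOR of the 16 data bits: 0⊕1⊕1⊕1⊕0⊕1⊕1⊕0⊕0⊕1⊕0⊕0⊕0⊕0⊕0⊕1 = 1
Parity bit = 1 (so all 17 bits XOR to 0).

01110110010000011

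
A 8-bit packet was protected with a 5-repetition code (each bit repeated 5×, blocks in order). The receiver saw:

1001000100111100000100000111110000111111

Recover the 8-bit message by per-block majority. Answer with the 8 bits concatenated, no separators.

Block 1 (10010): 2 ones → 0
Block 2 (00100): 1 one → 0
Block 3 (11110): 4 ones → 1
Block 4 (00001): 1 one → 0
Block 5 (00000): 0 ones → 0
Block 6 (11111): 5 ones → 1
Block 7 (00001): 1 one → 0
Block 8 (11111): 5 ones → 1

00100101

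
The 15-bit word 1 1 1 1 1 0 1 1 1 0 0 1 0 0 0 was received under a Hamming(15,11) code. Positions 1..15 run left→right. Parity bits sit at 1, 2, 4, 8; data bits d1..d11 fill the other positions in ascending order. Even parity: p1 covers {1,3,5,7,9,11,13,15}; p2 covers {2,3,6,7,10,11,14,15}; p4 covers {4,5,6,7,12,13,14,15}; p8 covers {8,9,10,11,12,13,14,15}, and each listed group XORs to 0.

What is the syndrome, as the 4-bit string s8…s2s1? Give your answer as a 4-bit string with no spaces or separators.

1011

s1 (pos 1,3,5,7,9,11,13,15): 1⊕1⊕1⊕1⊕1⊕0⊕0⊕0 = 1
s2 (pos 2,3,6,7,10,11,14,15): 1⊕1⊕0⊕1⊕0⊕0⊕0⊕0 = 1
s4 (pos 4,5,6,7,12,13,14,15): 1⊕1⊕0⊕1⊕1⊕0⊕0⊕0 = 0
s8 (pos 8,9,10,11,12,13,14,15): 1⊕1⊕0⊕0⊕1⊕0⊕0⊕0 = 1
Syndrome s8…s1 = 1011 → error at position 11.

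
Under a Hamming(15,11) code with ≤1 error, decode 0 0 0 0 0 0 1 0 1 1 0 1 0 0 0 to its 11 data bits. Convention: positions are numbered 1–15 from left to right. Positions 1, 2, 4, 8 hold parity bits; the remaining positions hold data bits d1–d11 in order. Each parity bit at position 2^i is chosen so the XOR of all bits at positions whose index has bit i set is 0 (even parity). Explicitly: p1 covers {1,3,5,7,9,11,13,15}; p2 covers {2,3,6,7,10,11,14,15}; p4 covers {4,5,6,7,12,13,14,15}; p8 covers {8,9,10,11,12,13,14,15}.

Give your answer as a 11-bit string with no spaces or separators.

s1 (pos 1,3,5,7,9,11,13,15): 0⊕0⊕0⊕1⊕1⊕0⊕0⊕0 = 0
s2 (pos 2,3,6,7,10,11,14,15): 0⊕0⊕0⊕1⊕1⊕0⊕0⊕0 = 0
s4 (pos 4,5,6,7,12,13,14,15): 0⊕0⊕0⊕1⊕1⊕0⊕0⊕0 = 0
s8 (pos 8,9,10,11,12,13,14,15): 0⊕1⊕1⊕0⊕1⊕0⊕0⊕0 = 1
Syndrome s8…s1 = 1000 → error at position 8.
Flip position 8: 000000101101000 → 000000111101000
Read data bits from positions 3,5,6,7,9,10,11,12,13,14,15: 00011101000

00011101000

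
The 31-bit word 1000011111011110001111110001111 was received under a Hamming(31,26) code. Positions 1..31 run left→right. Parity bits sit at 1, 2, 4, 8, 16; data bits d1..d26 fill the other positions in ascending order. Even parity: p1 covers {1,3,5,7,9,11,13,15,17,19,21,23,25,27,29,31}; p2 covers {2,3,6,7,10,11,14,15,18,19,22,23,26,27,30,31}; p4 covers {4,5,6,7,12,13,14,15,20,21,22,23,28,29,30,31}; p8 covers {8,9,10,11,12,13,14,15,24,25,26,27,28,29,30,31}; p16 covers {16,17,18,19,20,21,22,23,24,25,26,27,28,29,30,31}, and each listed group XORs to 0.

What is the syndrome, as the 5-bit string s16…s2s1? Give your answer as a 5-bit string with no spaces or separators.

00000

s1 (pos 1,3,5,7,9,11,13,15,17,19,21,23,25,27,29,31): 1⊕0⊕0⊕1⊕1⊕0⊕1⊕1⊕0⊕1⊕1⊕1⊕0⊕0⊕1⊕1 = 0
s2 (pos 2,3,6,7,10,11,14,15,18,19,22,23,26,27,30,31): 0⊕0⊕1⊕1⊕1⊕0⊕1⊕1⊕0⊕1⊕1⊕1⊕0⊕0⊕1⊕1 = 0
s4 (pos 4,5,6,7,12,13,14,15,20,21,22,23,28,29,30,31): 0⊕0⊕1⊕1⊕1⊕1⊕1⊕1⊕1⊕1⊕1⊕1⊕1⊕1⊕1⊕1 = 0
s8 (pos 8,9,10,11,12,13,14,15,24,25,26,27,28,29,30,31): 1⊕1⊕1⊕0⊕1⊕1⊕1⊕1⊕1⊕0⊕0⊕0⊕1⊕1⊕1⊕1 = 0
s16 (pos 16,17,18,19,20,21,22,23,24,25,26,27,28,29,30,31): 0⊕0⊕0⊕1⊕1⊕1⊕1⊕1⊕1⊕0⊕0⊕0⊕1⊕1⊕1⊕1 = 0
Syndrome s16…s1 = 00000 → no error.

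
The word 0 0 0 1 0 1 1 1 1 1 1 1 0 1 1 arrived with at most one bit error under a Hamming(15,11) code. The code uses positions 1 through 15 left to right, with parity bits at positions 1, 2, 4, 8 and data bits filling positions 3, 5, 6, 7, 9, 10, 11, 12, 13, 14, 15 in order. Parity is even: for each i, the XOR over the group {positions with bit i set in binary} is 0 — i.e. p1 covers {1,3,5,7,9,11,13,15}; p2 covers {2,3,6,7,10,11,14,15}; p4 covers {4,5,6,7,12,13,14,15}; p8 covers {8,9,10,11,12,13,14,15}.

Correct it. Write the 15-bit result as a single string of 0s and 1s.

000101101111011

s1 (pos 1,3,5,7,9,11,13,15): 0⊕0⊕0⊕1⊕1⊕1⊕0⊕1 = 0
s2 (pos 2,3,6,7,10,11,14,15): 0⊕0⊕1⊕1⊕1⊕1⊕1⊕1 = 0
s4 (pos 4,5,6,7,12,13,14,15): 1⊕0⊕1⊕1⊕1⊕0⊕1⊕1 = 0
s8 (pos 8,9,10,11,12,13,14,15): 1⊕1⊕1⊕1⊕1⊕0⊕1⊕1 = 1
Syndrome s8…s1 = 1000 → error at position 8.
Flip position 8: 000101111111011 → 000101101111011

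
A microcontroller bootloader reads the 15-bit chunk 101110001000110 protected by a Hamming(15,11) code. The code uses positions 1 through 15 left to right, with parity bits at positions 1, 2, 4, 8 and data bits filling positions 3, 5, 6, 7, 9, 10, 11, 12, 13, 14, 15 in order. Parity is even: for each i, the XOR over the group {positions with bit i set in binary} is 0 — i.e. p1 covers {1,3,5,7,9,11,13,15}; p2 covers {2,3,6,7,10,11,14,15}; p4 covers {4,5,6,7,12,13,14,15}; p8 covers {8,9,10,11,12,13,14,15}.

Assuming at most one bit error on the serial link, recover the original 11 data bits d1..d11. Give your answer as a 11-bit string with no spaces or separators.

s1 (pos 1,3,5,7,9,11,13,15): 1⊕1⊕1⊕0⊕1⊕0⊕1⊕0 = 1
s2 (pos 2,3,6,7,10,11,14,15): 0⊕1⊕0⊕0⊕0⊕0⊕1⊕0 = 0
s4 (pos 4,5,6,7,12,13,14,15): 1⊕1⊕0⊕0⊕0⊕1⊕1⊕0 = 0
s8 (pos 8,9,10,11,12,13,14,15): 0⊕1⊕0⊕0⊕0⊕1⊕1⊕0 = 1
Syndrome s8…s1 = 1001 → error at position 9.
Flip position 9: 101110001000110 → 101110000000110
Read data bits from positions 3,5,6,7,9,10,11,12,13,14,15: 11000000110

11000000110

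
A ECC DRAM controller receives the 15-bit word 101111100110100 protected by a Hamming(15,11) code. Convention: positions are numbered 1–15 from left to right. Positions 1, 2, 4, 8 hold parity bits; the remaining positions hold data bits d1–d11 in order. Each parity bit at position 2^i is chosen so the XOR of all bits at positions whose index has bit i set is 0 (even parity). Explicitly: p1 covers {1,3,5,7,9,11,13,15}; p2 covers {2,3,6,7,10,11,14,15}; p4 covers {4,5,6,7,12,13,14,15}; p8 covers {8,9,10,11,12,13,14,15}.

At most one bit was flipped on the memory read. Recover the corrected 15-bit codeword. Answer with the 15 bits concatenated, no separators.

s1 (pos 1,3,5,7,9,11,13,15): 1⊕1⊕1⊕1⊕0⊕1⊕1⊕0 = 0
s2 (pos 2,3,6,7,10,11,14,15): 0⊕1⊕1⊕1⊕1⊕1⊕0⊕0 = 1
s4 (pos 4,5,6,7,12,13,14,15): 1⊕1⊕1⊕1⊕0⊕1⊕0⊕0 = 1
s8 (pos 8,9,10,11,12,13,14,15): 0⊕0⊕1⊕1⊕0⊕1⊕0⊕0 = 1
Syndrome s8…s1 = 1110 → error at position 14.
Flip position 14: 101111100110100 → 101111100110110

101111100110110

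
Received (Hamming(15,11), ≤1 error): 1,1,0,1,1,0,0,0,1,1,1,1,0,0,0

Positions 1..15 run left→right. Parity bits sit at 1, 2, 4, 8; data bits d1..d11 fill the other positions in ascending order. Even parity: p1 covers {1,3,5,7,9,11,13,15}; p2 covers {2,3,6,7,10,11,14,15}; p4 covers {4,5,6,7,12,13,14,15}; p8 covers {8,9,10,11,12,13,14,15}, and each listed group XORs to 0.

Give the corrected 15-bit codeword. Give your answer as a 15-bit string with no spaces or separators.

110111001111000

s1 (pos 1,3,5,7,9,11,13,15): 1⊕0⊕1⊕0⊕1⊕1⊕0⊕0 = 0
s2 (pos 2,3,6,7,10,11,14,15): 1⊕0⊕0⊕0⊕1⊕1⊕0⊕0 = 1
s4 (pos 4,5,6,7,12,13,14,15): 1⊕1⊕0⊕0⊕1⊕0⊕0⊕0 = 1
s8 (pos 8,9,10,11,12,13,14,15): 0⊕1⊕1⊕1⊕1⊕0⊕0⊕0 = 0
Syndrome s8…s1 = 0110 → error at position 6.
Flip position 6: 110110001111000 → 110111001111000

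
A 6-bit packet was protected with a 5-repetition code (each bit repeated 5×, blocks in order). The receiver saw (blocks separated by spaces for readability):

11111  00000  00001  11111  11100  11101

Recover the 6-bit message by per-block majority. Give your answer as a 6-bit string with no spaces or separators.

Block 1 (11111): 5 ones → 1
Block 2 (00000): 0 ones → 0
Block 3 (00001): 1 one → 0
Block 4 (11111): 5 ones → 1
Block 5 (11100): 3 ones → 1
Block 6 (11101): 4 ones → 1

100111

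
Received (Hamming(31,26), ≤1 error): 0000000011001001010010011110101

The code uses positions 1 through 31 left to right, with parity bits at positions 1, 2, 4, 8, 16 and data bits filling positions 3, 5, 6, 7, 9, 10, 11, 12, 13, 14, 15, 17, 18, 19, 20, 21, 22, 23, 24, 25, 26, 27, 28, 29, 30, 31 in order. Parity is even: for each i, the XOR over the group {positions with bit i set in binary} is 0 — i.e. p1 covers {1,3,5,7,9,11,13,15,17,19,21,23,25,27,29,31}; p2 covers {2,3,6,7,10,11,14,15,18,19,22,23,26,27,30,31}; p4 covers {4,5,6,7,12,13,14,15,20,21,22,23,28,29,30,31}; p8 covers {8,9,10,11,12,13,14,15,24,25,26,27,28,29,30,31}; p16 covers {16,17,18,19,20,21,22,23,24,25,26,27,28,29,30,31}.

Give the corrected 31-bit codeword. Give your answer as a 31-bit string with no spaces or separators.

0000000011001001010010011100101

s1 (pos 1,3,5,7,9,11,13,15,17,19,21,23,25,27,29,31): 0⊕0⊕0⊕0⊕1⊕0⊕1⊕0⊕0⊕0⊕1⊕0⊕1⊕1⊕1⊕1 = 1
s2 (pos 2,3,6,7,10,11,14,15,18,19,22,23,26,27,30,31): 0⊕0⊕0⊕0⊕1⊕0⊕0⊕0⊕1⊕0⊕0⊕0⊕1⊕1⊕0⊕1 = 1
s4 (pos 4,5,6,7,12,13,14,15,20,21,22,23,28,29,30,31): 0⊕0⊕0⊕0⊕0⊕1⊕0⊕0⊕0⊕1⊕0⊕0⊕0⊕1⊕0⊕1 = 0
s8 (pos 8,9,10,11,12,13,14,15,24,25,26,27,28,29,30,31): 0⊕1⊕1⊕0⊕0⊕1⊕0⊕0⊕1⊕1⊕1⊕1⊕0⊕1⊕0⊕1 = 1
s16 (pos 16,17,18,19,20,21,22,23,24,25,26,27,28,29,30,31): 1⊕0⊕1⊕0⊕0⊕1⊕0⊕0⊕1⊕1⊕1⊕1⊕0⊕1⊕0⊕1 = 1
Syndrome s16…s1 = 11011 → error at position 27.
Flip position 27: 0000000011001001010010011110101 → 0000000011001001010010011100101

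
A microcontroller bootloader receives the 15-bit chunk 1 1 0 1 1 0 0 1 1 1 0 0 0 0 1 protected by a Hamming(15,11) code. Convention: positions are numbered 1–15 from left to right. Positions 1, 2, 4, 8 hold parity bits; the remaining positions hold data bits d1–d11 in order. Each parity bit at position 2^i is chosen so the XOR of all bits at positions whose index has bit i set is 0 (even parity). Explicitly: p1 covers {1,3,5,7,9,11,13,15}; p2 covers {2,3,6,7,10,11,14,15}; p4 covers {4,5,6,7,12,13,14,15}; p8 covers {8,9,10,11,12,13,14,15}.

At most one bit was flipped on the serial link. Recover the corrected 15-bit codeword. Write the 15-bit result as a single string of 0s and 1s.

110111011100001

s1 (pos 1,3,5,7,9,11,13,15): 1⊕0⊕1⊕0⊕1⊕0⊕0⊕1 = 0
s2 (pos 2,3,6,7,10,11,14,15): 1⊕0⊕0⊕0⊕1⊕0⊕0⊕1 = 1
s4 (pos 4,5,6,7,12,13,14,15): 1⊕1⊕0⊕0⊕0⊕0⊕0⊕1 = 1
s8 (pos 8,9,10,11,12,13,14,15): 1⊕1⊕1⊕0⊕0⊕0⊕0⊕1 = 0
Syndrome s8…s1 = 0110 → error at position 6.
Flip position 6: 110110011100001 → 110111011100001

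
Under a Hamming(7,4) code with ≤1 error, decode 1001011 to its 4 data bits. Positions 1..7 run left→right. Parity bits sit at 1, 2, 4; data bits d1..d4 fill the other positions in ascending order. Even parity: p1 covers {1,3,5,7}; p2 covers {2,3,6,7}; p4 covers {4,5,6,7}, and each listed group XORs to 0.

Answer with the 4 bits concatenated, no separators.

s1 (pos 1,3,5,7): 1⊕0⊕0⊕1 = 0
s2 (pos 2,3,6,7): 0⊕0⊕1⊕1 = 0
s4 (pos 4,5,6,7): 1⊕0⊕1⊕1 = 1
Syndrome s4…s1 = 100 → error at position 4.
Flip position 4: 1001011 → 1000011
Read data bits from positions 3,5,6,7: 0011

0011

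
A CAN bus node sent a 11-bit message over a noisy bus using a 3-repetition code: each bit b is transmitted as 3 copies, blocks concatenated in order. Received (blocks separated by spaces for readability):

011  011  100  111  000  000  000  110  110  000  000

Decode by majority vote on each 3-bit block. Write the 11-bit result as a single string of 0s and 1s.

11010001100

Block 1 (011): 2 ones → 1
Block 2 (011): 2 ones → 1
Block 3 (100): 1 one → 0
Block 4 (111): 3 ones → 1
Block 5 (000): 0 ones → 0
Block 6 (000): 0 ones → 0
Block 7 (000): 0 ones → 0
Block 8 (110): 2 ones → 1
Block 9 (110): 2 ones → 1
Block 10 (000): 0 ones → 0
Block 11 (000): 0 ones → 0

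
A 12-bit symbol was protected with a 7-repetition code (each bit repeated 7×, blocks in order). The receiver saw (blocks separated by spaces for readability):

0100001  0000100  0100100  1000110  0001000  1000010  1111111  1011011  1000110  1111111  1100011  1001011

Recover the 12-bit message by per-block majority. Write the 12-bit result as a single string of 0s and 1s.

Block 1 (0100001): 2 ones → 0
Block 2 (0000100): 1 one → 0
Block 3 (0100100): 2 ones → 0
Block 4 (1000110): 3 ones → 0
Block 5 (0001000): 1 one → 0
Block 6 (1000010): 2 ones → 0
Block 7 (1111111): 7 ones → 1
Block 8 (1011011): 5 ones → 1
Block 9 (1000110): 3 ones → 0
Block 10 (1111111): 7 ones → 1
Block 11 (1100011): 4 ones → 1
Block 12 (1001011): 4 ones → 1

000000110111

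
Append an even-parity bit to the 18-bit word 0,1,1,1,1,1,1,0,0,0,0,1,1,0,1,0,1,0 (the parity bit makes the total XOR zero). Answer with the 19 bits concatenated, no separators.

XOR of the 18 data bits: 0⊕1⊕1⊕1⊕1⊕1⊕1⊕0⊕0⊕0⊕0⊕1⊕1⊕0⊕1⊕0⊕1⊕0 = 0
Parity bit = 0 (so all 19 bits XOR to 0).

0111111000011010100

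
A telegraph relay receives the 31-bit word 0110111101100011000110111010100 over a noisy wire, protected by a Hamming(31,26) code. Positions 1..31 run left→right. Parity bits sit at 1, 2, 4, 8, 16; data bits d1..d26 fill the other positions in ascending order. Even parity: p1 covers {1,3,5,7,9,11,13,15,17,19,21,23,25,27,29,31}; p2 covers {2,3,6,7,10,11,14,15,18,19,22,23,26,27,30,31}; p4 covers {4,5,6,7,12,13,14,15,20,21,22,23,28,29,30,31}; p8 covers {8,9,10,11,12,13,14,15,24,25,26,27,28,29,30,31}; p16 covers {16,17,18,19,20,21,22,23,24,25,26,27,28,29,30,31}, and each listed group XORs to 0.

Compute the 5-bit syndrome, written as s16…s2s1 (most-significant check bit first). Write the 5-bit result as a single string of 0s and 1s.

s1 (pos 1,3,5,7,9,11,13,15,17,19,21,23,25,27,29,31): 0⊕1⊕1⊕1⊕0⊕1⊕0⊕1⊕0⊕0⊕1⊕1⊕1⊕1⊕1⊕0 = 0
s2 (pos 2,3,6,7,10,11,14,15,18,19,22,23,26,27,30,31): 1⊕1⊕1⊕1⊕1⊕1⊕0⊕1⊕0⊕0⊕0⊕1⊕0⊕1⊕0⊕0 = 1
s4 (pos 4,5,6,7,12,13,14,15,20,21,22,23,28,29,30,31): 0⊕1⊕1⊕1⊕0⊕0⊕0⊕1⊕1⊕1⊕0⊕1⊕0⊕1⊕0⊕0 = 0
s8 (pos 8,9,10,11,12,13,14,15,24,25,26,27,28,29,30,31): 1⊕0⊕1⊕1⊕0⊕0⊕0⊕1⊕1⊕1⊕0⊕1⊕0⊕1⊕0⊕0 = 0
s16 (pos 16,17,18,19,20,21,22,23,24,25,26,27,28,29,30,31): 1⊕0⊕0⊕0⊕1⊕1⊕0⊕1⊕1⊕1⊕0⊕1⊕0⊕1⊕0⊕0 = 0
Syndrome s16…s1 = 00010 → error at position 2.

00010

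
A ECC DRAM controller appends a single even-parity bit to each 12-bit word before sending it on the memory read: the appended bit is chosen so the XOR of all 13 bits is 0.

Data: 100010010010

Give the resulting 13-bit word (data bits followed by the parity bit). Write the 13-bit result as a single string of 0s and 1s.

1000100100100

XOR of the 12 data bits: 1⊕0⊕0⊕0⊕1⊕0⊕0⊕1⊕0⊕0⊕1⊕0 = 0
Parity bit = 0 (so all 13 bits XOR to 0).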